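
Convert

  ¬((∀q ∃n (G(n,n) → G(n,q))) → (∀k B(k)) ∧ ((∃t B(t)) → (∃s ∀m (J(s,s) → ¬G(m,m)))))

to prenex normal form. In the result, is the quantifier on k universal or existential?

existential

Rewrite implications/biconditionals: A → B as ¬A ∨ B.
  ¬(¬(∀q ∃n (¬G(n,n) ∨ G(n,q))) ∨ (∀k B(k)) ∧ (¬(∃t B(t)) ∨ (∃s ∀m (¬J(s,s) ∨ ¬G(m,m)))))
Move each ¬ inward, flipping quantifiers it crosses:
  (∀q ∃n (¬G(n,n) ∨ G(n,q))) ∧ ((∃k ¬B(k)) ∨ (∃t B(t)) ∧ (∀s ∃m (J(s,s) ∧ G(m,m))))
Finally move all quantifiers to the prefix:
  ∀q ∃n ∃k ∃t ∀s ∃m ((¬G(n,n) ∨ G(n,q)) ∧ (¬B(k) ∨ B(t) ∧ J(s,s) ∧ G(m,m)))
The quantifier ∀k sits under an odd number of negations (counting the antecedent side of each →), so it flips to ∃k.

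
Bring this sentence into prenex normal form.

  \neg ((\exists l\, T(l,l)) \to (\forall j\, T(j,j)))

Eliminate → and ↔ using ¬ and ∨.
  \neg (\neg (\exists l\, T(l,l)) \lor (\forall j\, T(j,j)))
Move each ¬ inward, flipping quantifiers it crosses:
  (\exists l\, T(l,l)) \land (\exists j\, \neg T(j,j))
All bound variables are already distinct, so no renaming is needed.
Finally move all quantifiers to the prefix:
  \exists l\, \exists j\, (T(l,l) \land \neg T(j,j))

\exists l\, \exists j\, (T(l,l) \land \neg T(j,j))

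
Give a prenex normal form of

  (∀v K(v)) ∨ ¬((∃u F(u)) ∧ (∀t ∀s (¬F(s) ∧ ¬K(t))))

Push ¬ through the quantifiers and connectives to reach negation normal form:
  (∀v K(v)) ∨ (∀u ¬F(u)) ∨ (∃t ∃s (F(s) ∨ K(t)))
All bound variables are already distinct, so no renaming is needed.
Pull the quantifiers to the front (each side's bound variable is not free in the other side):
  ∀v ∀u ∃t ∃s (K(v) ∨ ¬F(u) ∨ F(s) ∨ K(t))

∀v ∀u ∃t ∃s (K(v) ∨ ¬F(u) ∨ F(s) ∨ K(t))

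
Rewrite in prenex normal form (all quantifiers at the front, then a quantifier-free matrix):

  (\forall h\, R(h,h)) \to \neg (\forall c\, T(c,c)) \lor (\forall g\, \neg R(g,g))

First replace A → B with ¬A ∨ B.
  \neg (\forall h\, R(h,h)) \lor \neg (\forall c\, T(c,c)) \lor (\forall g\, \neg R(g,g))
Drive negations inward (¬∀x A ≡ ∃x ¬A, ¬∃x A ≡ ∀x ¬A, De Morgan for ∧/∨):
  (\exists h\, \neg R(h,h)) \lor (\exists c\, \neg T(c,c)) \lor (\forall g\, \neg R(g,g))
All bound variables are already distinct, so no renaming is needed.
Extract every quantifier outward, since the variables are now distinct and don't occur free across branches:
  \exists h\, \exists c\, \forall g\, (\neg R(h,h) \lor \neg T(c,c) \lor \neg R(g,g))

\exists h\, \exists c\, \forall g\, (\neg R(h,h) \lor \neg T(c,c) \lor \neg R(g,g))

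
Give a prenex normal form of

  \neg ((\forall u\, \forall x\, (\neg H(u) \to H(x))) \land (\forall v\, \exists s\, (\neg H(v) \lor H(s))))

\exists u\, \exists x\, \exists v\, \forall s\, (\neg H(u) \land \neg H(x) \lor H(v) \land \neg H(s))

Rewrite implications/biconditionals: A → B as ¬A ∨ B.
  \neg ((\forall u\, \forall x\, (\neg \neg H(u) \lor H(x))) \land (\forall v\, \exists s\, (\neg H(v) \lor H(s))))
Move each ¬ inward, flipping quantifiers it crosses:
  (\exists u\, \exists x\, (\neg H(u) \land \neg H(x))) \lor (\exists v\, \forall s\, (H(v) \land \neg H(s)))
Extract every quantifier outward, since the variables are now distinct and don't occur free across branches:
  \exists u\, \exists x\, \exists v\, \forall s\, (\neg H(u) \land \neg H(x) \lor H(v) \land \neg H(s))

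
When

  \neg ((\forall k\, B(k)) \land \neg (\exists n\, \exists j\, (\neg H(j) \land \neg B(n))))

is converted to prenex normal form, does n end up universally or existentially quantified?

existential

Drive negations inward (¬∀x A ≡ ∃x ¬A, ¬∃x A ≡ ∀x ¬A, De Morgan for ∧/∨):
  (\exists k\, \neg B(k)) \lor (\exists n\, \exists j\, (\neg H(j) \land \neg B(n)))
All bound variables are already distinct, so no renaming is needed.
Finally move all quantifiers to the prefix:
  \exists k\, \exists n\, \exists j\, (\neg B(k) \lor \neg H(j) \land \neg B(n))
The quantifier \exists n sits under an even number of negations, so it remains existential.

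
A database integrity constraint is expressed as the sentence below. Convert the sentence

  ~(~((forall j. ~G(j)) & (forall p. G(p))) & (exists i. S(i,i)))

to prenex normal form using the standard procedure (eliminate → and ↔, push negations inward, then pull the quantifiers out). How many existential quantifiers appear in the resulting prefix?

0

Move each ¬ inward, flipping quantifiers it crosses:
  (forall j. ~G(j)) & (forall p. G(p)) | (forall i. ~S(i,i))
All bound variables are already distinct, so no renaming is needed.
Extract every quantifier outward, since the variables are now distinct and don't occur free across branches:
  forall j. forall p. forall i. (~G(j) & G(p) | ~S(i,i))
The prefix is forall j forall p forall i: 3 universal, 0 existential.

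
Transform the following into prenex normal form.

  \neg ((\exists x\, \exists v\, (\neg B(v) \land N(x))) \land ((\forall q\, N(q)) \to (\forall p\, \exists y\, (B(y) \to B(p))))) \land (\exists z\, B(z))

\forall x\, \forall v\, \forall q\, \exists p\, \forall y\, \exists z\, ((B(v) \lor \neg N(x) \lor N(q) \land B(y) \land \neg B(p)) \land B(z))

Rewrite implications/biconditionals: A → B as ¬A ∨ B.
  \neg ((\exists x\, \exists v\, (\neg B(v) \land N(x))) \land (\neg (\forall q\, N(q)) \lor (\forall p\, \exists y\, (\neg B(y) \lor B(p))))) \land (\exists z\, B(z))
Push ¬ through the quantifiers and connectives to reach negation normal form:
  ((\forall x\, \forall v\, (B(v) \lor \neg N(x))) \lor (\forall q\, N(q)) \land (\exists p\, \forall y\, (B(y) \land \neg B(p)))) \land (\exists z\, B(z))
Pull the quantifiers to the front (each side's bound variable is not free in the other side):
  \forall x\, \forall v\, \forall q\, \exists p\, \forall y\, \exists z\, ((B(v) \lor \neg N(x) \lor N(q) \land B(y) \land \neg B(p)) \land B(z))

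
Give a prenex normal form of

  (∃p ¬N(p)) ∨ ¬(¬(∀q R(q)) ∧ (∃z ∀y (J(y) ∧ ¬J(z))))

∃p ∀q ∀z ∃y (¬N(p) ∨ R(q) ∨ ¬J(y) ∨ J(z))

Push ¬ through the quantifiers and connectives to reach negation normal form:
  (∃p ¬N(p)) ∨ (∀q R(q)) ∨ (∀z ∃y (¬J(y) ∨ J(z)))
All bound variables are already distinct, so no renaming is needed.
Extract every quantifier outward, since the variables are now distinct and don't occur free across branches:
  ∃p ∀q ∀z ∃y (¬N(p) ∨ R(q) ∨ ¬J(y) ∨ J(z))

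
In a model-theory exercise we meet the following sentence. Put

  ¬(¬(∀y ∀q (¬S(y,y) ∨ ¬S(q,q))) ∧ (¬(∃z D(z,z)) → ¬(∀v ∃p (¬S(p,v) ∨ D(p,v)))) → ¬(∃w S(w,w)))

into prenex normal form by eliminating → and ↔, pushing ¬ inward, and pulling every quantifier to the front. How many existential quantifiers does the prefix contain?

5

Eliminate → and ↔ using ¬ and ∨.
  ¬(¬(¬(∀y ∀q (¬S(y,y) ∨ ¬S(q,q))) ∧ (¬¬(∃z D(z,z)) ∨ ¬(∀v ∃p (¬S(p,v) ∨ D(p,v))))) ∨ ¬(∃w S(w,w)))
Move each ¬ inward, flipping quantifiers it crosses:
  (∃y ∃q (S(y,y) ∧ S(q,q))) ∧ ((∃z D(z,z)) ∨ (∃v ∀p (S(p,v) ∧ ¬D(p,v)))) ∧ (∃w S(w,w))
Pull the quantifiers to the front (each side's bound variable is not free in the other side):
  ∃y ∃q ∃z ∃v ∀p ∃w (S(y,y) ∧ S(q,q) ∧ (D(z,z) ∨ S(p,v) ∧ ¬D(p,v)) ∧ S(w,w))
The prefix is ∃y ∃q ∃z ∃v ∀p ∃w: 1 universal, 5 existential.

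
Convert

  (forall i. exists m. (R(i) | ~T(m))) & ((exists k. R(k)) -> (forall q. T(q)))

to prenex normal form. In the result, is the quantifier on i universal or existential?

Rewrite implications/biconditionals: A → B as ¬A ∨ B.
  (forall i. exists m. (R(i) | ~T(m))) & (~(exists k. R(k)) | (forall q. T(q)))
Drive negations inward (¬∀x A ≡ ∃x ¬A, ¬∃x A ≡ ∀x ¬A, De Morgan for ∧/∨):
  (forall i. exists m. (R(i) | ~T(m))) & ((forall k. ~R(k)) | (forall q. T(q)))
All bound variables are already distinct, so no renaming is needed.
Extract every quantifier outward, since the variables are now distinct and don't occur free across branches:
  forall i. exists m. forall k. forall q. ((R(i) | ~T(m)) & (~R(k) | T(q)))
The quantifier forall i sits under an even number of negations (counting the antecedent side of each →), so it remains universal.

universal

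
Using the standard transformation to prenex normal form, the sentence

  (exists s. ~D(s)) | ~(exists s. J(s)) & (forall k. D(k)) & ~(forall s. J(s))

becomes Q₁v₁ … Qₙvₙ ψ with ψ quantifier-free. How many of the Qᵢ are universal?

Push ¬ through the quantifiers and connectives to reach negation normal form:
  (exists s. ~D(s)) | (forall s. ~J(s)) & (forall k. D(k)) & (exists s. ~J(s))
Give each quantifier a distinct variable: s↦u, s↦y.
  (exists s. ~D(s)) | (forall u. ~J(u)) & (forall k. D(k)) & (exists y. ~J(y))
Extract every quantifier outward, since the variables are now distinct and don't occur free across branches:
  exists s. forall u. forall k. exists y. (~D(s) | ~J(u) & D(k) & ~J(y))
The prefix is exists s forall u forall k exists y: 2 universal, 2 existential.

2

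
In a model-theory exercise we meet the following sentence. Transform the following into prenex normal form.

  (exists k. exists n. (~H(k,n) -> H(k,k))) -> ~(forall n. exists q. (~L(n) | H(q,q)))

Eliminate → and ↔ using ¬ and ∨.
  ~(exists k. exists n. (~~H(k,n) | H(k,k))) | ~(forall n. exists q. (~L(n) | H(q,q)))
Drive negations inward (¬∀x A ≡ ∃x ¬A, ¬∃x A ≡ ∀x ¬A, De Morgan for ∧/∨):
  (forall k. forall n. (~H(k,n) & ~H(k,k))) | (exists n. forall q. (L(n) & ~H(q,q)))
Give each quantifier a distinct variable: n↦z1.
  (forall k. forall n. (~H(k,n) & ~H(k,k))) | (exists z1. forall q. (L(z1) & ~H(q,q)))
Extract every quantifier outward, since the variables are now distinct and don't occur free across branches:
  forall k. forall n. exists z1. forall q. (~H(k,n) & ~H(k,k) | L(z1) & ~H(q,q))

forall k. forall n. exists z1. forall q. (~H(k,n) & ~H(k,k) | L(z1) & ~H(q,q))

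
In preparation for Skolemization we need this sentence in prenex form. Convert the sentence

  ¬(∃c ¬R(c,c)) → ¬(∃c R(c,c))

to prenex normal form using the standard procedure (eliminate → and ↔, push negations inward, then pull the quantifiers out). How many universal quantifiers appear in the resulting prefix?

First replace A → B with ¬A ∨ B.
  ¬¬(∃c ¬R(c,c)) ∨ ¬(∃c R(c,c))
Move each ¬ inward, flipping quantifiers it crosses:
  (∃c ¬R(c,c)) ∨ (∀c ¬R(c,c))
Give each quantifier a distinct variable: c↦u.
  (∃c ¬R(c,c)) ∨ (∀u ¬R(u,u))
Extract every quantifier outward, since the variables are now distinct and don't occur free across branches:
  ∃c ∀u (¬R(c,c) ∨ ¬R(u,u))
The prefix is ∃c ∀u: 1 universal, 1 existential.

1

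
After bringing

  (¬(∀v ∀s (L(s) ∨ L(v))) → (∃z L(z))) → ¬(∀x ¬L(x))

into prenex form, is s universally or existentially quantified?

existential

First replace A → B with ¬A ∨ B.
  ¬(¬¬(∀v ∀s (L(s) ∨ L(v))) ∨ (∃z L(z))) ∨ ¬(∀x ¬L(x))
Drive negations inward (¬∀x A ≡ ∃x ¬A, ¬∃x A ≡ ∀x ¬A, De Morgan for ∧/∨):
  (∃v ∃s (¬L(s) ∧ ¬L(v))) ∧ (∀z ¬L(z)) ∨ (∃x L(x))
All bound variables are already distinct, so no renaming is needed.
Extract every quantifier outward, since the variables are now distinct and don't occur free across branches:
  ∃v ∃s ∀z ∃x (¬L(s) ∧ ¬L(v) ∧ ¬L(z) ∨ L(x))
The quantifier ∀s sits under an odd number of negations (counting the antecedent side of each →), so it flips to ∃s.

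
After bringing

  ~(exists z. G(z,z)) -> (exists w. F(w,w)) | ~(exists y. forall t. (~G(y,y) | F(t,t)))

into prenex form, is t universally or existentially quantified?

First replace A → B with ¬A ∨ B.
  ~~(exists z. G(z,z)) | (exists w. F(w,w)) | ~(exists y. forall t. (~G(y,y) | F(t,t)))
Push ¬ through the quantifiers and connectives to reach negation normal form:
  (exists z. G(z,z)) | (exists w. F(w,w)) | (forall y. exists t. (G(y,y) & ~F(t,t)))
Finally move all quantifiers to the prefix:
  exists z. exists w. forall y. exists t. (G(z,z) | F(w,w) | G(y,y) & ~F(t,t))
The quantifier forall t sits under an odd number of negations (counting the antecedent side of each →), so it flips to exists t.

existential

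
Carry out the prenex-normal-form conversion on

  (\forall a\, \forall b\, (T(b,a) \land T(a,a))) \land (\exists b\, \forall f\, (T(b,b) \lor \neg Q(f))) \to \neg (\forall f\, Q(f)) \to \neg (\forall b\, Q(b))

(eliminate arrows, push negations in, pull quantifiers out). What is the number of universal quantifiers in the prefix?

2

First replace A → B with ¬A ∨ B.
  \neg ((\forall a\, \forall b\, (T(b,a) \land T(a,a))) \land (\exists b\, \forall f\, (T(b,b) \lor \neg Q(f)))) \lor \neg \neg (\forall f\, Q(f)) \lor \neg (\forall b\, Q(b))
Drive negations inward (¬∀x A ≡ ∃x ¬A, ¬∃x A ≡ ∀x ¬A, De Morgan for ∧/∨):
  (\exists a\, \exists b\, (\neg T(b,a) \lor \neg T(a,a))) \lor (\forall b\, \exists f\, (\neg T(b,b) \land Q(f))) \lor (\forall f\, Q(f)) \lor (\exists b\, \neg Q(b))
Standardize variables apart so no two quantifiers bind the same name: b↦v1, f↦x1, b↦p.
  (\exists a\, \exists b\, (\neg T(b,a) \lor \neg T(a,a))) \lor (\forall v1\, \exists f\, (\neg T(v1,v1) \land Q(f))) \lor (\forall x1\, Q(x1)) \lor (\exists p\, \neg Q(p))
Finally move all quantifiers to the prefix:
  \exists a\, \exists b\, \forall v1\, \exists f\, \forall x1\, \exists p\, (\neg T(b,a) \lor \neg T(a,a) \lor \neg T(v1,v1) \land Q(f) \lor Q(x1) \lor \neg Q(p))
The prefix is \exists a \exists b \forall v1 \exists f \forall x1 \exists p: 2 universal, 4 existential.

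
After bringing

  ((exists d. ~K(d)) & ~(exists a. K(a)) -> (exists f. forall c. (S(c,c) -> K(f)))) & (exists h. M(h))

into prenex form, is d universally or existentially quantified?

universal

First replace A → B with ¬A ∨ B.
  (~((exists d. ~K(d)) & ~(exists a. K(a))) | (exists f. forall c. (~S(c,c) | K(f)))) & (exists h. M(h))
Drive negations inward (¬∀x A ≡ ∃x ¬A, ¬∃x A ≡ ∀x ¬A, De Morgan for ∧/∨):
  ((forall d. K(d)) | (exists a. K(a)) | (exists f. forall c. (~S(c,c) | K(f)))) & (exists h. M(h))
Pull the quantifiers to the front (each side's bound variable is not free in the other side):
  forall d. exists a. exists f. forall c. exists h. ((K(d) | K(a) | ~S(c,c) | K(f)) & M(h))
The quantifier exists d sits under an odd number of negations (counting the antecedent side of each →), so it flips to forall d.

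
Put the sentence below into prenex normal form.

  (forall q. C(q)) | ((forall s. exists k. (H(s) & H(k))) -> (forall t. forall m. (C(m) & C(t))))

forall q. exists s. forall k. forall t. forall m. (C(q) | ~H(s) | ~H(k) | C(m) & C(t))

Eliminate → and ↔ using ¬ and ∨.
  (forall q. C(q)) | ~(forall s. exists k. (H(s) & H(k))) | (forall t. forall m. (C(m) & C(t)))
Move each ¬ inward, flipping quantifiers it crosses:
  (forall q. C(q)) | (exists s. forall k. (~H(s) | ~H(k))) | (forall t. forall m. (C(m) & C(t)))
All bound variables are already distinct, so no renaming is needed.
Finally move all quantifiers to the prefix:
  forall q. exists s. forall k. forall t. forall m. (C(q) | ~H(s) | ~H(k) | C(m) & C(t))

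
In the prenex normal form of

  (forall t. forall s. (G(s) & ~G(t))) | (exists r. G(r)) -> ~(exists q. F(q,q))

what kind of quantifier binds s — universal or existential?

existential

Rewrite implications/biconditionals: A → B as ¬A ∨ B.
  ~((forall t. forall s. (G(s) & ~G(t))) | (exists r. G(r))) | ~(exists q. F(q,q))
Move each ¬ inward, flipping quantifiers it crosses:
  (exists t. exists s. (~G(s) | G(t))) & (forall r. ~G(r)) | (forall q. ~F(q,q))
Extract every quantifier outward, since the variables are now distinct and don't occur free across branches:
  exists t. exists s. forall r. forall q. ((~G(s) | G(t)) & ~G(r) | ~F(q,q))
The quantifier forall s sits under an odd number of negations (counting the antecedent side of each →), so it flips to exists s.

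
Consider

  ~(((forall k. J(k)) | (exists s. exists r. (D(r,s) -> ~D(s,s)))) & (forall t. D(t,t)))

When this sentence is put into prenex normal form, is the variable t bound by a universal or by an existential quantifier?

existential

First replace A → B with ¬A ∨ B.
  ~(((forall k. J(k)) | (exists s. exists r. (~D(r,s) | ~D(s,s)))) & (forall t. D(t,t)))
Move each ¬ inward, flipping quantifiers it crosses:
  (exists k. ~J(k)) & (forall s. forall r. (D(r,s) & D(s,s))) | (exists t. ~D(t,t))
All bound variables are already distinct, so no renaming is needed.
Pull the quantifiers to the front (each side's bound variable is not free in the other side):
  exists k. forall s. forall r. exists t. (~J(k) & D(r,s) & D(s,s) | ~D(t,t))
The quantifier forall t sits under an odd number of negations (counting the antecedent side of each →), so it flips to exists t.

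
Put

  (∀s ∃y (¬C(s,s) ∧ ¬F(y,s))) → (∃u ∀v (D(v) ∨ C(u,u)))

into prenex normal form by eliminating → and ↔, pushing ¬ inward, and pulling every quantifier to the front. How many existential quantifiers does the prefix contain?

Rewrite implications/biconditionals: A → B as ¬A ∨ B.
  ¬(∀s ∃y (¬C(s,s) ∧ ¬F(y,s))) ∨ (∃u ∀v (D(v) ∨ C(u,u)))
Move each ¬ inward, flipping quantifiers it crosses:
  (∃s ∀y (C(s,s) ∨ F(y,s))) ∨ (∃u ∀v (D(v) ∨ C(u,u)))
All bound variables are already distinct, so no renaming is needed.
Finally move all quantifiers to the prefix:
  ∃s ∀y ∃u ∀v (C(s,s) ∨ F(y,s) ∨ D(v) ∨ C(u,u))
The prefix is ∃s ∀y ∃u ∀v: 2 universal, 2 existential.

2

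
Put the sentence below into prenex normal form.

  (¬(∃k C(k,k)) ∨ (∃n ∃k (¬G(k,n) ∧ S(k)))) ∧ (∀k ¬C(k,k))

Move each ¬ inward, flipping quantifiers it crosses:
  ((∀k ¬C(k,k)) ∨ (∃n ∃k (¬G(k,n) ∧ S(k)))) ∧ (∀k ¬C(k,k))
Give each quantifier a distinct variable: k↦r, k↦z.
  ((∀k ¬C(k,k)) ∨ (∃n ∃r (¬G(r,n) ∧ S(r)))) ∧ (∀z ¬C(z,z))
Pull the quantifiers to the front (each side's bound variable is not free in the other side):
  ∀k ∃n ∃r ∀z ((¬C(k,k) ∨ ¬G(r,n) ∧ S(r)) ∧ ¬C(z,z))

∀k ∃n ∃r ∀z ((¬C(k,k) ∨ ¬G(r,n) ∧ S(r)) ∧ ¬C(z,z))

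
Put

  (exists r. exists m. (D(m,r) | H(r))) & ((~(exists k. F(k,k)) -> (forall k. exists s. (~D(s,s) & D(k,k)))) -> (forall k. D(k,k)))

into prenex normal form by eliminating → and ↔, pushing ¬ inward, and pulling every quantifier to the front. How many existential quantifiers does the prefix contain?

3

Eliminate → and ↔ using ¬ and ∨.
  (exists r. exists m. (D(m,r) | H(r))) & (~(~~(exists k. F(k,k)) | (forall k. exists s. (~D(s,s) & D(k,k)))) | (forall k. D(k,k)))
Push ¬ through the quantifiers and connectives to reach negation normal form:
  (exists r. exists m. (D(m,r) | H(r))) & ((forall k. ~F(k,k)) & (exists k. forall s. (D(s,s) | ~D(k,k))) | (forall k. D(k,k)))
Give each quantifier a distinct variable: k↦w1, k↦z.
  (exists r. exists m. (D(m,r) | H(r))) & ((forall k. ~F(k,k)) & (exists w1. forall s. (D(s,s) | ~D(w1,w1))) | (forall z. D(z,z)))
Pull the quantifiers to the front (each side's bound variable is not free in the other side):
  exists r. exists m. forall k. exists w1. forall s. forall z. ((D(m,r) | H(r)) & (~F(k,k) & (D(s,s) | ~D(w1,w1)) | D(z,z)))
The prefix is exists r exists m forall k exists w1 forall s forall z: 3 universal, 3 existential.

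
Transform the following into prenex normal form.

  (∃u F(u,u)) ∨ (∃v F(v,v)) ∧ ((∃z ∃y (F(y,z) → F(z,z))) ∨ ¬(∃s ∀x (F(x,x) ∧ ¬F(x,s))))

∃u ∃v ∃z ∃y ∀s ∃x (F(u,u) ∨ F(v,v) ∧ (¬F(y,z) ∨ F(z,z) ∨ ¬F(x,x) ∨ F(x,s)))

First replace A → B with ¬A ∨ B.
  (∃u F(u,u)) ∨ (∃v F(v,v)) ∧ ((∃z ∃y (¬F(y,z) ∨ F(z,z))) ∨ ¬(∃s ∀x (F(x,x) ∧ ¬F(x,s))))
Move each ¬ inward, flipping quantifiers it crosses:
  (∃u F(u,u)) ∨ (∃v F(v,v)) ∧ ((∃z ∃y (¬F(y,z) ∨ F(z,z))) ∨ (∀s ∃x (¬F(x,x) ∨ F(x,s))))
Pull the quantifiers to the front (each side's bound variable is not free in the other side):
  ∃u ∃v ∃z ∃y ∀s ∃x (F(u,u) ∨ F(v,v) ∧ (¬F(y,z) ∨ F(z,z) ∨ ¬F(x,x) ∨ F(x,s)))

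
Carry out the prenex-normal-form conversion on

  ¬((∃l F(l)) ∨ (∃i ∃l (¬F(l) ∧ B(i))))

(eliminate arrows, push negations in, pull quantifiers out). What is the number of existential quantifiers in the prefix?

Move each ¬ inward, flipping quantifiers it crosses:
  (∀l ¬F(l)) ∧ (∀i ∀l (F(l) ∨ ¬B(i)))
Standardize variables apart so no two quantifiers bind the same name: l↦r.
  (∀l ¬F(l)) ∧ (∀i ∀r (F(r) ∨ ¬B(i)))
Extract every quantifier outward, since the variables are now distinct and don't occur free across branches:
  ∀l ∀i ∀r (¬F(l) ∧ (F(r) ∨ ¬B(i)))
The prefix is ∀l ∀i ∀r: 3 universal, 0 existential.

0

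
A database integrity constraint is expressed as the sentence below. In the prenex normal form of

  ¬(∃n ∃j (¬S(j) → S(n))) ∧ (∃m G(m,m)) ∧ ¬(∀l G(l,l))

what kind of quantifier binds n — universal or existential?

Rewrite implications/biconditionals: A → B as ¬A ∨ B.
  ¬(∃n ∃j (¬¬S(j) ∨ S(n))) ∧ (∃m G(m,m)) ∧ ¬(∀l G(l,l))
Move each ¬ inward, flipping quantifiers it crosses:
  (∀n ∀j (¬S(j) ∧ ¬S(n))) ∧ (∃m G(m,m)) ∧ (∃l ¬G(l,l))
Extract every quantifier outward, since the variables are now distinct and don't occur free across branches:
  ∀n ∀j ∃m ∃l (¬S(j) ∧ ¬S(n) ∧ G(m,m) ∧ ¬G(l,l))
The quantifier ∃n sits under an odd number of negations (counting the antecedent side of each →), so it flips to ∀n.

universal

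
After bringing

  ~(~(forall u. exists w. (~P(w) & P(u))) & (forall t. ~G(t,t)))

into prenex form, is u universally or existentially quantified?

universal

Move each ¬ inward, flipping quantifiers it crosses:
  (forall u. exists w. (~P(w) & P(u))) | (exists t. G(t,t))
All bound variables are already distinct, so no renaming is needed.
Finally move all quantifiers to the prefix:
  forall u. exists w. exists t. (~P(w) & P(u) | G(t,t))
The quantifier forall u sits under an even number of negations, so it remains universal.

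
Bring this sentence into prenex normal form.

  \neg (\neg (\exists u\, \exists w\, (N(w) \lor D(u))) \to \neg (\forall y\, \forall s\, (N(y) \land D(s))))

First replace A → B with ¬A ∨ B.
  \neg (\neg \neg (\exists u\, \exists w\, (N(w) \lor D(u))) \lor \neg (\forall y\, \forall s\, (N(y) \land D(s))))
Drive negations inward (¬∀x A ≡ ∃x ¬A, ¬∃x A ≡ ∀x ¬A, De Morgan for ∧/∨):
  (\forall u\, \forall w\, (\neg N(w) \land \neg D(u))) \land (\forall y\, \forall s\, (N(y) \land D(s)))
All bound variables are already distinct, so no renaming is needed.
Extract every quantifier outward, since the variables are now distinct and don't occur free across branches:
  \forall u\, \forall w\, \forall y\, \forall s\, (\neg N(w) \land \neg D(u) \land N(y) \land D(s))

\forall u\, \forall w\, \forall y\, \forall s\, (\neg N(w) \land \neg D(u) \land N(y) \land D(s))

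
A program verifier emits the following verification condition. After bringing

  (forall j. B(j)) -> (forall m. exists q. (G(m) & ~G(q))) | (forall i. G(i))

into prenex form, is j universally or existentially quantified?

existential

First replace A → B with ¬A ∨ B.
  ~(forall j. B(j)) | (forall m. exists q. (G(m) & ~G(q))) | (forall i. G(i))
Move each ¬ inward, flipping quantifiers it crosses:
  (exists j. ~B(j)) | (forall m. exists q. (G(m) & ~G(q))) | (forall i. G(i))
All bound variables are already distinct, so no renaming is needed.
Finally move all quantifiers to the prefix:
  exists j. forall m. exists q. forall i. (~B(j) | G(m) & ~G(q) | G(i))
The quantifier forall j sits under an odd number of negations (counting the antecedent side of each →), so it flips to exists j.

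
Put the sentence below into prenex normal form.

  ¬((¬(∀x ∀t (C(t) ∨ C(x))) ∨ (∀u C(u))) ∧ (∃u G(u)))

Move each ¬ inward, flipping quantifiers it crosses:
  (∀x ∀t (C(t) ∨ C(x))) ∧ (∃u ¬C(u)) ∨ (∀u ¬G(u))
Give each quantifier a distinct variable: u↦q.
  (∀x ∀t (C(t) ∨ C(x))) ∧ (∃u ¬C(u)) ∨ (∀q ¬G(q))
Pull the quantifiers to the front (each side's bound variable is not free in the other side):
  ∀x ∀t ∃u ∀q ((C(t) ∨ C(x)) ∧ ¬C(u) ∨ ¬G(q))

∀x ∀t ∃u ∀q ((C(t) ∨ C(x)) ∧ ¬C(u) ∨ ¬G(q))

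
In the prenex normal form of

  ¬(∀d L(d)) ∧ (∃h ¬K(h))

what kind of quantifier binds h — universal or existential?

existential

Drive negations inward (¬∀x A ≡ ∃x ¬A, ¬∃x A ≡ ∀x ¬A, De Morgan for ∧/∨):
  (∃d ¬L(d)) ∧ (∃h ¬K(h))
All bound variables are already distinct, so no renaming is needed.
Pull the quantifiers to the front (each side's bound variable is not free in the other side):
  ∃d ∃h (¬L(d) ∧ ¬K(h))
The quantifier ∃h sits under an even number of negations, so it remains existential.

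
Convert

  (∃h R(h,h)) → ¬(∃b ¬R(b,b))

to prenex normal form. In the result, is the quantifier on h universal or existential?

universal

Eliminate → and ↔ using ¬ and ∨.
  ¬(∃h R(h,h)) ∨ ¬(∃b ¬R(b,b))
Drive negations inward (¬∀x A ≡ ∃x ¬A, ¬∃x A ≡ ∀x ¬A, De Morgan for ∧/∨):
  (∀h ¬R(h,h)) ∨ (∀b R(b,b))
Pull the quantifiers to the front (each side's bound variable is not free in the other side):
  ∀h ∀b (¬R(h,h) ∨ R(b,b))
The quantifier ∃h sits under an odd number of negations (counting the antecedent side of each →), so it flips to ∀h.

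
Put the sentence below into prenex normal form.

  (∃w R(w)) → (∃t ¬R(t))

∀w ∃t (¬R(w) ∨ ¬R(t))

First replace A → B with ¬A ∨ B.
  ¬(∃w R(w)) ∨ (∃t ¬R(t))
Move each ¬ inward, flipping quantifiers it crosses:
  (∀w ¬R(w)) ∨ (∃t ¬R(t))
Extract every quantifier outward, since the variables are now distinct and don't occur free across branches:
  ∀w ∃t (¬R(w) ∨ ¬R(t))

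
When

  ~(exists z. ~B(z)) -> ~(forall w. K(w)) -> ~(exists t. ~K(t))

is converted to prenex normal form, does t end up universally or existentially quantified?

universal

Rewrite implications/biconditionals: A → B as ¬A ∨ B.
  ~~(exists z. ~B(z)) | ~~(forall w. K(w)) | ~(exists t. ~K(t))
Drive negations inward (¬∀x A ≡ ∃x ¬A, ¬∃x A ≡ ∀x ¬A, De Morgan for ∧/∨):
  (exists z. ~B(z)) | (forall w. K(w)) | (forall t. K(t))
All bound variables are already distinct, so no renaming is needed.
Finally move all quantifiers to the prefix:
  exists z. forall w. forall t. (~B(z) | K(w) | K(t))
The quantifier exists t sits under an odd number of negations (counting the antecedent side of each →), so it flips to forall t.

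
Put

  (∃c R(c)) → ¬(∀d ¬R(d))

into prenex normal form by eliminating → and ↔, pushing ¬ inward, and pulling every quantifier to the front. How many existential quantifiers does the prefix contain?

Rewrite implications/biconditionals: A → B as ¬A ∨ B.
  ¬(∃c R(c)) ∨ ¬(∀d ¬R(d))
Drive negations inward (¬∀x A ≡ ∃x ¬A, ¬∃x A ≡ ∀x ¬A, De Morgan for ∧/∨):
  (∀c ¬R(c)) ∨ (∃d R(d))
Finally move all quantifiers to the prefix:
  ∀c ∃d (¬R(c) ∨ R(d))
The prefix is ∀c ∃d: 1 universal, 1 existential.

1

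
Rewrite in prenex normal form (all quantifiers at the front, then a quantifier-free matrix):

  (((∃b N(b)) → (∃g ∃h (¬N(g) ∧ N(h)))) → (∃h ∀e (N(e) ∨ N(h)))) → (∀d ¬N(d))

∀b ∃g ∃h ∀w1 ∃e ∀d ((¬N(b) ∨ ¬N(g) ∧ N(h)) ∧ ¬N(e) ∧ ¬N(w1) ∨ ¬N(d))

First replace A → B with ¬A ∨ B.
  ¬(¬(¬(∃b N(b)) ∨ (∃g ∃h (¬N(g) ∧ N(h)))) ∨ (∃h ∀e (N(e) ∨ N(h)))) ∨ (∀d ¬N(d))
Move each ¬ inward, flipping quantifiers it crosses:
  ((∀b ¬N(b)) ∨ (∃g ∃h (¬N(g) ∧ N(h)))) ∧ (∀h ∃e (¬N(e) ∧ ¬N(h))) ∨ (∀d ¬N(d))
Rename bound variables to avoid capture: h↦w1.
  ((∀b ¬N(b)) ∨ (∃g ∃h (¬N(g) ∧ N(h)))) ∧ (∀w1 ∃e (¬N(e) ∧ ¬N(w1))) ∨ (∀d ¬N(d))
Extract every quantifier outward, since the variables are now distinct and don't occur free across branches:
  ∀b ∃g ∃h ∀w1 ∃e ∀d ((¬N(b) ∨ ¬N(g) ∧ N(h)) ∧ ¬N(e) ∧ ¬N(w1) ∨ ¬N(d))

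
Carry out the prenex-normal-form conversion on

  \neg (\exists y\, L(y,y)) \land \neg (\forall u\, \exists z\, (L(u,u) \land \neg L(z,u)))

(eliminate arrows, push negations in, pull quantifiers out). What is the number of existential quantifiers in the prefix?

1

Move each ¬ inward, flipping quantifiers it crosses:
  (\forall y\, \neg L(y,y)) \land (\exists u\, \forall z\, (\neg L(u,u) \lor L(z,u)))
All bound variables are already distinct, so no renaming is needed.
Extract every quantifier outward, since the variables are now distinct and don't occur free across branches:
  \forall y\, \exists u\, \forall z\, (\neg L(y,y) \land (\neg L(u,u) \lor L(z,u)))
The prefix is \forall y \exists u \forall z: 2 universal, 1 existential.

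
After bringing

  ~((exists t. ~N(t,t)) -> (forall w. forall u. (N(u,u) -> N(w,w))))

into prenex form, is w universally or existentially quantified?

existential

First replace A → B with ¬A ∨ B.
  ~(~(exists t. ~N(t,t)) | (forall w. forall u. (~N(u,u) | N(w,w))))
Push ¬ through the quantifiers and connectives to reach negation normal form:
  (exists t. ~N(t,t)) & (exists w. exists u. (N(u,u) & ~N(w,w)))
All bound variables are already distinct, so no renaming is needed.
Extract every quantifier outward, since the variables are now distinct and don't occur free across branches:
  exists t. exists w. exists u. (~N(t,t) & N(u,u) & ~N(w,w))
The quantifier forall w sits under an odd number of negations (counting the antecedent side of each →), so it flips to exists w.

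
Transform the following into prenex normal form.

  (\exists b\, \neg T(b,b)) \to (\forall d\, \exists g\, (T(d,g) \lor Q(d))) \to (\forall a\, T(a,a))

\forall b\, \exists d\, \forall g\, \forall a\, (T(b,b) \lor \neg T(d,g) \land \neg Q(d) \lor T(a,a))

First replace A → B with ¬A ∨ B.
  \neg (\exists b\, \neg T(b,b)) \lor \neg (\forall d\, \exists g\, (T(d,g) \lor Q(d))) \lor (\forall a\, T(a,a))
Move each ¬ inward, flipping quantifiers it crosses:
  (\forall b\, T(b,b)) \lor (\exists d\, \forall g\, (\neg T(d,g) \land \neg Q(d))) \lor (\forall a\, T(a,a))
All bound variables are already distinct, so no renaming is needed.
Extract every quantifier outward, since the variables are now distinct and don't occur free across branches:
  \forall b\, \exists d\, \forall g\, \forall a\, (T(b,b) \lor \neg T(d,g) \land \neg Q(d) \lor T(a,a))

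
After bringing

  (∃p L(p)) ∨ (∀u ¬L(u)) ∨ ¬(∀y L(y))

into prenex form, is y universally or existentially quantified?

Push ¬ through the quantifiers and connectives to reach negation normal form:
  (∃p L(p)) ∨ (∀u ¬L(u)) ∨ (∃y ¬L(y))
All bound variables are already distinct, so no renaming is needed.
Extract every quantifier outward, since the variables are now distinct and don't occur free across branches:
  ∃p ∀u ∃y (L(p) ∨ ¬L(u) ∨ ¬L(y))
The quantifier ∀y sits under an odd number of negations, so it flips to ∃y.

existential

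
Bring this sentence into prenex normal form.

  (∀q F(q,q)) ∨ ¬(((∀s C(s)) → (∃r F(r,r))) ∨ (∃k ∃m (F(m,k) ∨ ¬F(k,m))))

∀q ∀s ∀r ∀k ∀m (F(q,q) ∨ C(s) ∧ ¬F(r,r) ∧ ¬F(m,k) ∧ F(k,m))

Rewrite implications/biconditionals: A → B as ¬A ∨ B.
  (∀q F(q,q)) ∨ ¬(¬(∀s C(s)) ∨ (∃r F(r,r)) ∨ (∃k ∃m (F(m,k) ∨ ¬F(k,m))))
Drive negations inward (¬∀x A ≡ ∃x ¬A, ¬∃x A ≡ ∀x ¬A, De Morgan for ∧/∨):
  (∀q F(q,q)) ∨ (∀s C(s)) ∧ (∀r ¬F(r,r)) ∧ (∀k ∀m (¬F(m,k) ∧ F(k,m)))
Pull the quantifiers to the front (each side's bound variable is not free in the other side):
  ∀q ∀s ∀r ∀k ∀m (F(q,q) ∨ C(s) ∧ ¬F(r,r) ∧ ¬F(m,k) ∧ F(k,m))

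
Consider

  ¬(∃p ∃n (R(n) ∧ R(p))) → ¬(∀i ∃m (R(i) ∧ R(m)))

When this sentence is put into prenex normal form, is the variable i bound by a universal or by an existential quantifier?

Eliminate → and ↔ using ¬ and ∨.
  ¬¬(∃p ∃n (R(n) ∧ R(p))) ∨ ¬(∀i ∃m (R(i) ∧ R(m)))
Push ¬ through the quantifiers and connectives to reach negation normal form:
  (∃p ∃n (R(n) ∧ R(p))) ∨ (∃i ∀m (¬R(i) ∨ ¬R(m)))
Finally move all quantifiers to the prefix:
  ∃p ∃n ∃i ∀m (R(n) ∧ R(p) ∨ ¬R(i) ∨ ¬R(m))
The quantifier ∀i sits under an odd number of negations (counting the antecedent side of each →), so it flips to ∃i.

existential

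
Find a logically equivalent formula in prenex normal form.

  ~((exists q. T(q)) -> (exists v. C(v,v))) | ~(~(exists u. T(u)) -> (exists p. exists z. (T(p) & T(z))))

First replace A → B with ¬A ∨ B.
  ~(~(exists q. T(q)) | (exists v. C(v,v))) | ~(~~(exists u. T(u)) | (exists p. exists z. (T(p) & T(z))))
Push ¬ through the quantifiers and connectives to reach negation normal form:
  (exists q. T(q)) & (forall v. ~C(v,v)) | (forall u. ~T(u)) & (forall p. forall z. (~T(p) | ~T(z)))
Extract every quantifier outward, since the variables are now distinct and don't occur free across branches:
  exists q. forall v. forall u. forall p. forall z. (T(q) & ~C(v,v) | ~T(u) & (~T(p) | ~T(z)))

exists q. forall v. forall u. forall p. forall z. (T(q) & ~C(v,v) | ~T(u) & (~T(p) | ~T(z)))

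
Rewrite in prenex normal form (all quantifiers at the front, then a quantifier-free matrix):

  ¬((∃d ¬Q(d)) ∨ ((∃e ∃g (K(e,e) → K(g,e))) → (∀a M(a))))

∀d ∃e ∃g ∃a (Q(d) ∧ (¬K(e,e) ∨ K(g,e)) ∧ ¬M(a))

Eliminate → and ↔ using ¬ and ∨.
  ¬((∃d ¬Q(d)) ∨ ¬(∃e ∃g (¬K(e,e) ∨ K(g,e))) ∨ (∀a M(a)))
Drive negations inward (¬∀x A ≡ ∃x ¬A, ¬∃x A ≡ ∀x ¬A, De Morgan for ∧/∨):
  (∀d Q(d)) ∧ (∃e ∃g (¬K(e,e) ∨ K(g,e))) ∧ (∃a ¬M(a))
Finally move all quantifiers to the prefix:
  ∀d ∃e ∃g ∃a (Q(d) ∧ (¬K(e,e) ∨ K(g,e)) ∧ ¬M(a))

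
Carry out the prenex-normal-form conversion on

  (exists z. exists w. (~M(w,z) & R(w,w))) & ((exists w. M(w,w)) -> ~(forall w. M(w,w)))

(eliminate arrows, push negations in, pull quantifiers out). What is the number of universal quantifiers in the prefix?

1

First replace A → B with ¬A ∨ B.
  (exists z. exists w. (~M(w,z) & R(w,w))) & (~(exists w. M(w,w)) | ~(forall w. M(w,w)))
Drive negations inward (¬∀x A ≡ ∃x ¬A, ¬∃x A ≡ ∀x ¬A, De Morgan for ∧/∨):
  (exists z. exists w. (~M(w,z) & R(w,w))) & ((forall w. ~M(w,w)) | (exists w. ~M(w,w)))
Rename bound variables to avoid capture: w↦q, w↦v1.
  (exists z. exists w. (~M(w,z) & R(w,w))) & ((forall q. ~M(q,q)) | (exists v1. ~M(v1,v1)))
Pull the quantifiers to the front (each side's bound variable is not free in the other side):
  exists z. exists w. forall q. exists v1. (~M(w,z) & R(w,w) & (~M(q,q) | ~M(v1,v1)))
The prefix is exists z exists w forall q exists v1: 1 universal, 3 existential.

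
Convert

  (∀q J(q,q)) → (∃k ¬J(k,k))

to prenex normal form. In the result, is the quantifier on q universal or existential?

existential

First replace A → B with ¬A ∨ B.
  ¬(∀q J(q,q)) ∨ (∃k ¬J(k,k))
Push ¬ through the quantifiers and connectives to reach negation normal form:
  (∃q ¬J(q,q)) ∨ (∃k ¬J(k,k))
All bound variables are already distinct, so no renaming is needed.
Finally move all quantifiers to the prefix:
  ∃q ∃k (¬J(q,q) ∨ ¬J(k,k))
The quantifier ∀q sits under an odd number of negations (counting the antecedent side of each →), so it flips to ∃q.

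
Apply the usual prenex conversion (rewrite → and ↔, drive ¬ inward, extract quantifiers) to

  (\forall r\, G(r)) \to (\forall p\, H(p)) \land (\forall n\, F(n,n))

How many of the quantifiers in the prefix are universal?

First replace A → B with ¬A ∨ B.
  \neg (\forall r\, G(r)) \lor (\forall p\, H(p)) \land (\forall n\, F(n,n))
Drive negations inward (¬∀x A ≡ ∃x ¬A, ¬∃x A ≡ ∀x ¬A, De Morgan for ∧/∨):
  (\exists r\, \neg G(r)) \lor (\forall p\, H(p)) \land (\forall n\, F(n,n))
Pull the quantifiers to the front (each side's bound variable is not free in the other side):
  \exists r\, \forall p\, \forall n\, (\neg G(r) \lor H(p) \land F(n,n))
The prefix is \exists r \forall p \forall n: 2 universal, 1 existential.

2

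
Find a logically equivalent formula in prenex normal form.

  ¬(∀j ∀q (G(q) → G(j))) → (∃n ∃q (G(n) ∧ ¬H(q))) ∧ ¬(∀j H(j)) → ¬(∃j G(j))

Rewrite implications/biconditionals: A → B as ¬A ∨ B.
  ¬¬(∀j ∀q (¬G(q) ∨ G(j))) ∨ ¬((∃n ∃q (G(n) ∧ ¬H(q))) ∧ ¬(∀j H(j))) ∨ ¬(∃j G(j))
Drive negations inward (¬∀x A ≡ ∃x ¬A, ¬∃x A ≡ ∀x ¬A, De Morgan for ∧/∨):
  (∀j ∀q (¬G(q) ∨ G(j))) ∨ (∀n ∀q (¬G(n) ∨ H(q))) ∨ (∀j H(j)) ∨ (∀j ¬G(j))
Standardize variables apart so no two quantifiers bind the same name: q↦w, j↦r, j↦x1.
  (∀j ∀q (¬G(q) ∨ G(j))) ∨ (∀n ∀w (¬G(n) ∨ H(w))) ∨ (∀r H(r)) ∨ (∀x1 ¬G(x1))
Pull the quantifiers to the front (each side's bound variable is not free in the other side):
  ∀j ∀q ∀n ∀w ∀r ∀x1 (¬G(q) ∨ G(j) ∨ ¬G(n) ∨ H(w) ∨ H(r) ∨ ¬G(x1))

∀j ∀q ∀n ∀w ∀r ∀x1 (¬G(q) ∨ G(j) ∨ ¬G(n) ∨ H(w) ∨ H(r) ∨ ¬G(x1))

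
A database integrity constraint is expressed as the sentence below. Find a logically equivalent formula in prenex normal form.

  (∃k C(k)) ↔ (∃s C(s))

Rewrite implications/biconditionals: A → B as ¬A ∨ B; A ↔ B as (¬A ∨ B) ∧ (¬B ∨ A).
  (¬(∃k C(k)) ∨ (∃s C(s))) ∧ (¬(∃s C(s)) ∨ (∃k C(k)))
Move each ¬ inward, flipping quantifiers it crosses:
  ((∀k ¬C(k)) ∨ (∃s C(s))) ∧ ((∀s ¬C(s)) ∨ (∃k C(k)))
Rename bound variables to avoid capture: s↦x1, k↦t.
  ((∀k ¬C(k)) ∨ (∃s C(s))) ∧ ((∀x1 ¬C(x1)) ∨ (∃t C(t)))
Finally move all quantifiers to the prefix:
  ∀k ∃s ∀x1 ∃t ((¬C(k) ∨ C(s)) ∧ (¬C(x1) ∨ C(t)))

∀k ∃s ∀x1 ∃t ((¬C(k) ∨ C(s)) ∧ (¬C(x1) ∨ C(t)))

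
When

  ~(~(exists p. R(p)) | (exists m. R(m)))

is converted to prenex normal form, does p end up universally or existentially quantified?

existential

Push ¬ through the quantifiers and connectives to reach negation normal form:
  (exists p. R(p)) & (forall m. ~R(m))
Extract every quantifier outward, since the variables are now distinct and don't occur free across branches:
  exists p. forall m. (R(p) & ~R(m))
The quantifier exists p sits under an even number of negations, so it remains existential.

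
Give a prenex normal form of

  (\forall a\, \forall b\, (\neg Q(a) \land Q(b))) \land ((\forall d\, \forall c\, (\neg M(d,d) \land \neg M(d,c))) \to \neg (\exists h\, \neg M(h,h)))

\forall a\, \forall b\, \exists d\, \exists c\, \forall h\, (\neg Q(a) \land Q(b) \land (M(d,d) \lor M(d,c) \lor M(h,h)))

Eliminate → and ↔ using ¬ and ∨.
  (\forall a\, \forall b\, (\neg Q(a) \land Q(b))) \land (\neg (\forall d\, \forall c\, (\neg M(d,d) \land \neg M(d,c))) \lor \neg (\exists h\, \neg M(h,h)))
Push ¬ through the quantifiers and connectives to reach negation normal form:
  (\forall a\, \forall b\, (\neg Q(a) \land Q(b))) \land ((\exists d\, \exists c\, (M(d,d) \lor M(d,c))) \lor (\forall h\, M(h,h)))
All bound variables are already distinct, so no renaming is needed.
Pull the quantifiers to the front (each side's bound variable is not free in the other side):
  \forall a\, \forall b\, \exists d\, \exists c\, \forall h\, (\neg Q(a) \land Q(b) \land (M(d,d) \lor M(d,c) \lor M(h,h)))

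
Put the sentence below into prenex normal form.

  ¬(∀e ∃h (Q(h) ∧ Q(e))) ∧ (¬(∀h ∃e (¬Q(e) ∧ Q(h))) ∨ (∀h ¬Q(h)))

Drive negations inward (¬∀x A ≡ ∃x ¬A, ¬∃x A ≡ ∀x ¬A, De Morgan for ∧/∨):
  (∃e ∀h (¬Q(h) ∨ ¬Q(e))) ∧ ((∃h ∀e (Q(e) ∨ ¬Q(h))) ∨ (∀h ¬Q(h)))
Rename bound variables to avoid capture: h↦y, e↦v, h↦p.
  (∃e ∀h (¬Q(h) ∨ ¬Q(e))) ∧ ((∃y ∀v (Q(v) ∨ ¬Q(y))) ∨ (∀p ¬Q(p)))
Finally move all quantifiers to the prefix:
  ∃e ∀h ∃y ∀v ∀p ((¬Q(h) ∨ ¬Q(e)) ∧ (Q(v) ∨ ¬Q(y) ∨ ¬Q(p)))

∃e ∀h ∃y ∀v ∀p ((¬Q(h) ∨ ¬Q(e)) ∧ (Q(v) ∨ ¬Q(y) ∨ ¬Q(p)))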